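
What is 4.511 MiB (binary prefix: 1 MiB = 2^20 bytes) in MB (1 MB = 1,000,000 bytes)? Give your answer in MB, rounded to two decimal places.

4.511 MiB = 4.511 × 2^20 bytes = 4,730,126.336 bytes
1 MB = 1,000,000 bytes
4,730,126.336 / 1,000,000 = 4.73 MB

4.73 MB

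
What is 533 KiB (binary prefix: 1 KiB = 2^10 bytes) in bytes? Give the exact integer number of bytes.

545,792 bytes

533 × 1,024 = 545,792 bytes  (1 KiB = 2^10 bytes)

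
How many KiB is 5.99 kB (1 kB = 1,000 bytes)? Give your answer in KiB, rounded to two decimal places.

5.85 KiB

5.99 kB = 5.99 × 10^3 bytes = 5,990 bytes
1 KiB = 2^10 bytes = 1,024 bytes
5,990 / 1,024 = 5.85 KiB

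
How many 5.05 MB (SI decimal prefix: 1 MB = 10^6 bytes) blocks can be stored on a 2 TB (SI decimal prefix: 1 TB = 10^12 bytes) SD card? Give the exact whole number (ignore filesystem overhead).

396,039

Capacity: 2 TB = 2,000,000,000,000 bytes
Per item: 5.05 MB = 5,050,000 bytes
⌊2,000,000,000,000 / 5,050,000⌋ = 396,039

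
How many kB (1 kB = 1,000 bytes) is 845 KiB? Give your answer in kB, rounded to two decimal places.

865.28 kB

845 KiB = 845 × 2^10 bytes = 865,280 bytes
1 kB = 1,000 bytes
865,280 / 1,000 = 865.28 kB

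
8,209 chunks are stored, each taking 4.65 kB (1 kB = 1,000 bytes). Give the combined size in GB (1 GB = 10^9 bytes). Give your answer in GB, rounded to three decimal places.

Total = 8,209 × 4.65 kB = 38171.85 kB
= 38171.85 × 1,000 bytes = 38,171,850 bytes
1 GB = 1,000,000,000 bytes
38,171,850 / 1,000,000,000 = 0.038 GB

0.038 GB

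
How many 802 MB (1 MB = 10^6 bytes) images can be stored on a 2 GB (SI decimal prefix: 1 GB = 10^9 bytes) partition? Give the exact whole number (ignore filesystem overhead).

Capacity: 2 GB = 2,000,000,000 bytes
Per item: 802 MB = 802,000,000 bytes
⌊2,000,000,000 / 802,000,000⌋ = 2

2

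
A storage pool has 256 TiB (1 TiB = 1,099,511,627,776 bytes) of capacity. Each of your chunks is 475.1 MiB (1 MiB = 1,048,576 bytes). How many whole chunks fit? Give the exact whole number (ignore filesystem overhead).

Capacity: 256 TiB = 281,474,976,710,656 bytes
Per item: 475.1 MiB = 498,178,457.6 bytes
⌊281,474,976,710,656 / 498,178,457.6⌋ = 565,008

565,008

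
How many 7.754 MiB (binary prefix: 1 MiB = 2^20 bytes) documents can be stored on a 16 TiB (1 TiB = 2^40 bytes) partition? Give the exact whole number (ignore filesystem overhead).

2,163,685

Capacity: 16 TiB = 17,592,186,044,416 bytes
Per item: 7.754 MiB = 8,130,658.304 bytes
⌊17,592,186,044,416 / 8,130,658.304⌋ = 2,163,685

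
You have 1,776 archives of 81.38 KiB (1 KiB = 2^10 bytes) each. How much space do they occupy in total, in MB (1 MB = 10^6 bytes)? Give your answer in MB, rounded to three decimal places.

148.000 MB

Total = 1,776 × 81.38 KiB = 144530.88 KiB
= 144530.88 × 1,024 bytes = 147,999,621.12 bytes
1 MB = 1,000,000 bytes
147,999,621.12 / 1,000,000 = 148.000 MB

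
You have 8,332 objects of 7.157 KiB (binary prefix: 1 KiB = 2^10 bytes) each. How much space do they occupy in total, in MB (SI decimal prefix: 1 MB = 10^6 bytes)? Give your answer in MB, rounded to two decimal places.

61.06 MB

Total = 8,332 × 7.157 KiB = 59632.124 KiB
= 59632.124 × 1,024 bytes = 61,063,294.976 bytes
1 MB = 1,000,000 bytes
61,063,294.976 / 1,000,000 = 61.06 MB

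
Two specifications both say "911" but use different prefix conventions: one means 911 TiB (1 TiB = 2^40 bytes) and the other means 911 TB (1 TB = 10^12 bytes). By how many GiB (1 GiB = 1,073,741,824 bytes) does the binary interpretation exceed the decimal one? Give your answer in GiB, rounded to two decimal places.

84,429.13 GiB

911 TiB = 911 × 1,099,511,627,776 = 1,001,655,092,903,936 bytes
911 TB = 911 × 1,000,000,000,000 = 911,000,000,000,000 bytes
difference = 90,655,092,903,936 bytes
90,655,092,903,936 / 1,073,741,824 = 84,429.13 GiB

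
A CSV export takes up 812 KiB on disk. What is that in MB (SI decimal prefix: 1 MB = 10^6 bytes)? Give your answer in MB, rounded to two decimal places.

812 KiB = 812 × 2^10 bytes = 831,488 bytes
1 MB = 10^6 bytes = 1,000,000 bytes
831,488 / 1,000,000 = 0.83 MB

0.83 MB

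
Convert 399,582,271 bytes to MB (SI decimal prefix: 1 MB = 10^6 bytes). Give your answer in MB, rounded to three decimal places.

399,582,271 bytes given.
1 MB = 10^6 bytes = 1,000,000 bytes
399,582,271 / 1,000,000 = 399.582 MB

399.582 MB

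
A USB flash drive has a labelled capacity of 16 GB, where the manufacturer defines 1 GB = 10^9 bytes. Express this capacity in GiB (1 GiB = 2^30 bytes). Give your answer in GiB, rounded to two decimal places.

14.90 GiB

16 GB × 1,000,000,000 bytes/GB = 16,000,000,000 bytes
1 GiB = 2^30 bytes = 1,073,741,824 bytes
16,000,000,000 / 1,073,741,824 = 14.90 GiB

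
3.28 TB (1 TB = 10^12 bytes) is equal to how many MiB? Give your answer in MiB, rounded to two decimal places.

3,128,051.76 MiB

3.28 TB = 3.28 × 10^12 bytes = 3,280,000,000,000 bytes
1 MiB = 1,048,576 bytes
3,280,000,000,000 / 1,048,576 = 3,128,051.76 MiB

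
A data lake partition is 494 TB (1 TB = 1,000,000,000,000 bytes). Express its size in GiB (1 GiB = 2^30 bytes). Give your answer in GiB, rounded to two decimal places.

494 TB × 1,000,000,000,000 bytes/TB = 494,000,000,000,000 bytes
1 GiB = 1,073,741,824 bytes
494,000,000,000,000 / 1,073,741,824 = 460,073.35 GiB

460,073.35 GiB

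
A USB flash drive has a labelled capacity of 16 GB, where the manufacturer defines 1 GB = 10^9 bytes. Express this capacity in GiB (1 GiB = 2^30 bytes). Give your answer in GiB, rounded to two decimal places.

14.90 GiB

16 GB = 16 × 10^9 bytes = 16,000,000,000 bytes
1 GiB = 2^30 bytes = 1,073,741,824 bytes
16,000,000,000 / 1,073,741,824 = 14.90 GiB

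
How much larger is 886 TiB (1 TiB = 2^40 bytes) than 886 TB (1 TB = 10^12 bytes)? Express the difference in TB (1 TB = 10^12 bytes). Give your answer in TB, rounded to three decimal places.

886 TiB = 886 × 1,099,511,627,776 = 974,167,302,209,536 bytes
886 TB = 886 × 1,000,000,000,000 = 886,000,000,000,000 bytes
difference = 88,167,302,209,536 bytes
88,167,302,209,536 / 1,000,000,000,000 = 88.167 TB

88.167 TB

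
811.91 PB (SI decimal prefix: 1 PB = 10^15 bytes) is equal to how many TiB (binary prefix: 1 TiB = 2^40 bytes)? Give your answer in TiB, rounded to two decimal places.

811.91 PB = 811.91 × 10^15 bytes = 811,910,000,000,000,000 bytes
1 TiB = 2^40 bytes = 1,099,511,627,776 bytes
811,910,000,000,000,000 / 1,099,511,627,776 = 738,427.84 TiB

738,427.84 TiB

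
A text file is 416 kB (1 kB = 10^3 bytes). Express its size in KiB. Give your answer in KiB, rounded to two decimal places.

406.25 KiB

416 kB × 1,000 bytes/kB = 416,000 bytes
1 KiB = 2^10 bytes = 1,024 bytes
416,000 / 1,024 = 406.25 KiB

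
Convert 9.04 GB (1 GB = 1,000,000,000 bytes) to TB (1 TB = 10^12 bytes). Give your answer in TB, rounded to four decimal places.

0.0090 TB

9.04 GB = 9.04 × 10^9 bytes = 9,040,000,000 bytes
1 TB = 10^12 bytes = 1,000,000,000,000 bytes
9,040,000,000 / 1,000,000,000,000 = 0.0090 TB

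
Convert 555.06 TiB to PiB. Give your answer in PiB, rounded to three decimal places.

0.542 PiB

555.06 TiB = 555.06 × 2^40 bytes = 610,294,924,113,346.56 bytes
1 PiB = 2^50 bytes = 1,125,899,906,842,624 bytes
610,294,924,113,346.56 / 1,125,899,906,842,624 = 0.542 PiB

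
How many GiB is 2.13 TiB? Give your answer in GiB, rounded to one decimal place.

2.13 TiB = 2.13 × 2^40 bytes = 2,341,959,767,162.88 bytes
1 GiB = 1,073,741,824 bytes
2,341,959,767,162.88 / 1,073,741,824 = 2,181.1 GiB

2,181.1 GiB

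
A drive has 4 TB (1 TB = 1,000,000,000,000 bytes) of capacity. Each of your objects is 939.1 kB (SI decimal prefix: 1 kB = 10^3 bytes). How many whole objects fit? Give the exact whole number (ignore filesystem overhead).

Capacity: 4 TB = 4,000,000,000,000 bytes
Per item: 939.1 kB = 939,100 bytes
⌊4,000,000,000,000 / 939,100⌋ = 4,259,397

4,259,397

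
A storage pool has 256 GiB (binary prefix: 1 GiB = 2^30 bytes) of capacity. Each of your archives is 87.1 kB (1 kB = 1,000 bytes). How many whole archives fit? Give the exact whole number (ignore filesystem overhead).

3,155,888

Capacity: 256 GiB = 274,877,906,944 bytes
Per item: 87.1 kB = 87,100 bytes
⌊274,877,906,944 / 87,100⌋ = 3,155,888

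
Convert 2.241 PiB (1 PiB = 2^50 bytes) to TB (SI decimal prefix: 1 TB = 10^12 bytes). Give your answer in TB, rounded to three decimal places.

2.241 PiB = 2.241 × 2^50 bytes = 2,523,141,691,234,320.384 bytes
1 TB = 1,000,000,000,000 bytes
2,523,141,691,234,320.384 / 1,000,000,000,000 = 2,523.142 TB

2,523.142 TB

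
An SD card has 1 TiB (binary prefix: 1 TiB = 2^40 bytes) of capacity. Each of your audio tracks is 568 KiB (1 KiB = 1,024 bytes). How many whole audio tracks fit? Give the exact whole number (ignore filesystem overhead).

Capacity: 1 TiB = 1,099,511,627,776 bytes
Per item: 568 KiB = 581,632 bytes
⌊1,099,511,627,776 / 581,632⌋ = 1,890,390

1,890,390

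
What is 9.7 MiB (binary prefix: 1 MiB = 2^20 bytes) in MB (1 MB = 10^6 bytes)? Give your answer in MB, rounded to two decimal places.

9.7 MiB × 1,048,576 bytes/MiB = 10,171,187.2 bytes
1 MB = 1,000,000 bytes
10,171,187.2 / 1,000,000 = 10.17 MB

10.17 MB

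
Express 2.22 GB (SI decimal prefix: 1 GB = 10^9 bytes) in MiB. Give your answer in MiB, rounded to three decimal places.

2.22 GB × 1,000,000,000 bytes/GB = 2,220,000,000 bytes
1 MiB = 2^20 bytes = 1,048,576 bytes
2,220,000,000 / 1,048,576 = 2,117.157 MiB

2,117.157 MiB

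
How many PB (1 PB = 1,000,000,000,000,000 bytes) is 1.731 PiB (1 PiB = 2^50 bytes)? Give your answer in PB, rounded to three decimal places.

1.949 PB

1.731 PiB = 1.731 × 2^50 bytes = 1,948,932,738,744,582.144 bytes
1 PB = 1,000,000,000,000,000 bytes
1,948,932,738,744,582.144 / 1,000,000,000,000,000 = 1.949 PB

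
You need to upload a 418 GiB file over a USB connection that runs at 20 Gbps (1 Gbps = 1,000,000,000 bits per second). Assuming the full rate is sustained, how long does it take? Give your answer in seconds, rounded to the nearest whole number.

180 seconds

418 GiB = 448,824,082,432 bytes = 3,590,592,659,456 bits
20 Gbps = 20,000,000,000 bits/s
time = 3,590,592,659,456 / 20,000,000,000 = 180 s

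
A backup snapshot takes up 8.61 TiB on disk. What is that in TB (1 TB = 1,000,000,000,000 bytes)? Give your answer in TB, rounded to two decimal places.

8.61 TiB × 1,099,511,627,776 bytes/TiB = 9,466,795,115,151.36 bytes
1 TB = 10^12 bytes = 1,000,000,000,000 bytes
9,466,795,115,151.36 / 1,000,000,000,000 = 9.47 TB

9.47 TB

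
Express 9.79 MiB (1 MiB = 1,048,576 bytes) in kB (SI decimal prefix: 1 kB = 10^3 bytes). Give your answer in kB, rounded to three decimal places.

9.79 MiB = 9.79 × 2^20 bytes = 10,265,559.04 bytes
1 kB = 1,000 bytes
10,265,559.04 / 1,000 = 10,265.559 kB

10,265.559 kB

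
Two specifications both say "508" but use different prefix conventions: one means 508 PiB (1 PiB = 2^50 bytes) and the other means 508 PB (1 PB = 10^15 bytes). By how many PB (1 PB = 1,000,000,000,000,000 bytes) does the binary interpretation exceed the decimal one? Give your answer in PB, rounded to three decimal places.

63.957 PB

508 PiB = 508 × 1,125,899,906,842,624 = 571,957,152,676,052,992 bytes
508 PB = 508 × 1,000,000,000,000,000 = 508,000,000,000,000,000 bytes
difference = 63,957,152,676,052,992 bytes
63,957,152,676,052,992 / 1,000,000,000,000,000 = 63.957 PB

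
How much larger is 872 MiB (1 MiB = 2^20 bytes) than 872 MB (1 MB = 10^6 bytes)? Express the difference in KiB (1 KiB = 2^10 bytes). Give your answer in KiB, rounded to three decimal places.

872 MiB = 872 × 1,048,576 = 914,358,272 bytes
872 MB = 872 × 1,000,000 = 872,000,000 bytes
difference = 42,358,272 bytes
42,358,272 / 1,024 = 41,365.500 KiB

41,365.500 KiB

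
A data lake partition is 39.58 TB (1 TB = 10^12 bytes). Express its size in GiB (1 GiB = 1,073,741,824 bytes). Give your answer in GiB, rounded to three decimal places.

36,861.748 GiB

39.58 TB × 1,000,000,000,000 bytes/TB = 39,580,000,000,000 bytes
1 GiB = 1,073,741,824 bytes
39,580,000,000,000 / 1,073,741,824 = 36,861.748 GiB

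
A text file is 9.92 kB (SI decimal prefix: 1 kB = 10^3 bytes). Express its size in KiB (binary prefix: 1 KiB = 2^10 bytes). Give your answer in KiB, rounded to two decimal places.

9.92 kB = 9.92 × 10^3 bytes = 9,920 bytes
1 KiB = 2^10 bytes = 1,024 bytes
9,920 / 1,024 = 9.69 KiB

9.69 KiB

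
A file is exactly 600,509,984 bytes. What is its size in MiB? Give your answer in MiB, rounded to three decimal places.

572.691 MiB

600,509,984 bytes given.
1 MiB = 1,048,576 bytes
600,509,984 / 1,048,576 = 572.691 MiB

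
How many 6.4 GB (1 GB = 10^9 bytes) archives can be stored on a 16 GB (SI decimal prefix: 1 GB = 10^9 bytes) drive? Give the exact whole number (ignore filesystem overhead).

Capacity: 16 GB = 16,000,000,000 bytes
Per item: 6.4 GB = 6,400,000,000 bytes
⌊16,000,000,000 / 6,400,000,000⌋ = 2

2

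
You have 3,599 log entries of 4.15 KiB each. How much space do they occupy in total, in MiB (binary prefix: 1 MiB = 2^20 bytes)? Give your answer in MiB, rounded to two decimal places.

Total = 3,599 × 4.15 KiB = 14935.85 KiB
= 14935.85 × 1,024 bytes = 15,294,310.4 bytes
1 MiB = 1,048,576 bytes
15,294,310.4 / 1,048,576 = 14.59 MiB

14.59 MiB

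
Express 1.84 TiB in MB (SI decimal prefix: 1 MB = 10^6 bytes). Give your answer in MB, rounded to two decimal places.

2,023,101.40 MB

1.84 TiB = 1.84 × 2^40 bytes = 2,023,101,395,107.84 bytes
1 MB = 1,000,000 bytes
2,023,101,395,107.84 / 1,000,000 = 2,023,101.40 MB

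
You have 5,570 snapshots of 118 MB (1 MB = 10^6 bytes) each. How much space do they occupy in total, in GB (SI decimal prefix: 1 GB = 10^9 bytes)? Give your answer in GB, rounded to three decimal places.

Total = 5,570 × 118 MB = 657,260 MB
= 657,260 × 1,000,000 bytes = 657,260,000,000 bytes
1 GB = 1,000,000,000 bytes
657,260,000,000 / 1,000,000,000 = 657.260 GB

657.260 GB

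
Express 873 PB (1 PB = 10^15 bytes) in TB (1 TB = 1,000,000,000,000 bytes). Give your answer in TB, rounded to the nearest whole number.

873 PB = 873 × 10^15 bytes = 873,000,000,000,000,000 bytes
1 TB = 10^12 bytes = 1,000,000,000,000 bytes
873,000,000,000,000,000 / 1,000,000,000,000 = 873,000 TB

873,000 TB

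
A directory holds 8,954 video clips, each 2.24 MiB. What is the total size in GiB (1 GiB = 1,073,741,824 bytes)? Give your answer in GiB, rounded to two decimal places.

19.59 GiB

Total = 8,954 × 2.24 MiB = 20056.96 MiB
= 20056.96 × 1,048,576 bytes = 21,031,246,888.96 bytes
1 GiB = 1,073,741,824 bytes
21,031,246,888.96 / 1,073,741,824 = 19.59 GiB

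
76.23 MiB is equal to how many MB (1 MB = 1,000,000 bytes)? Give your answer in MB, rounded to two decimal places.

76.23 MiB = 76.23 × 2^20 bytes = 79,932,948.48 bytes
1 MB = 10^6 bytes = 1,000,000 bytes
79,932,948.48 / 1,000,000 = 79.93 MB

79.93 MB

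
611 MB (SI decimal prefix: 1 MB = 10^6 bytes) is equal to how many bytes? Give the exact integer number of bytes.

611 × 1,000,000 = 611,000,000 bytes  (1 MB = 10^6 bytes)

611,000,000 bytes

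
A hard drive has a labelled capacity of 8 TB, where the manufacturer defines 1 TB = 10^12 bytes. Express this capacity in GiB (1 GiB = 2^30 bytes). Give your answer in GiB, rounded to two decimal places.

8 TB × 1,000,000,000,000 bytes/TB = 8,000,000,000,000 bytes
1 GiB = 2^30 bytes = 1,073,741,824 bytes
8,000,000,000,000 / 1,073,741,824 = 7,450.58 GiB

7,450.58 GiB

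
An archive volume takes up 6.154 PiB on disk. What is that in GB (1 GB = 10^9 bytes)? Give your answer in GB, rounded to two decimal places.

6.154 PiB × 1,125,899,906,842,624 bytes/PiB = 6,928,788,026,709,508.096 bytes
1 GB = 10^9 bytes = 1,000,000,000 bytes
6,928,788,026,709,508.096 / 1,000,000,000 = 6,928,788.03 GB

6,928,788.03 GB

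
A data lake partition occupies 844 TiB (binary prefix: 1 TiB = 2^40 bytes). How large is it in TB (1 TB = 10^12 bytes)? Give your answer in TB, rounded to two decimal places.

844 TiB × 1,099,511,627,776 bytes/TiB = 927,987,813,842,944 bytes
1 TB = 10^12 bytes = 1,000,000,000,000 bytes
927,987,813,842,944 / 1,000,000,000,000 = 927.99 TB

927.99 TB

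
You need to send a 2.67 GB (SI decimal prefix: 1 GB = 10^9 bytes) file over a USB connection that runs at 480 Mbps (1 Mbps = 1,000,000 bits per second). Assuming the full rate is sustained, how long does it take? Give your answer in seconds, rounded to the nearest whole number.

2.67 GB = 2,670,000,000 bytes = 21,360,000,000 bits
480 Mbps = 480,000,000 bits/s
time = 21,360,000,000 / 480,000,000 = 45 s

45 seconds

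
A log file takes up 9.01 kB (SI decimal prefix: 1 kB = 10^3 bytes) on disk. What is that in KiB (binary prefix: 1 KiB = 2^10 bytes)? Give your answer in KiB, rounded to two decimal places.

8.80 KiB

9.01 kB = 9.01 × 10^3 bytes = 9,010 bytes
1 KiB = 2^10 bytes = 1,024 bytes
9,010 / 1,024 = 8.80 KiB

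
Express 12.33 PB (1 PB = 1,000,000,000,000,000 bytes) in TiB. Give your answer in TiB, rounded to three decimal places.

11,214.070 TiB

12.33 PB = 12.33 × 10^15 bytes = 12,330,000,000,000,000 bytes
1 TiB = 2^40 bytes = 1,099,511,627,776 bytes
12,330,000,000,000,000 / 1,099,511,627,776 = 11,214.070 TiB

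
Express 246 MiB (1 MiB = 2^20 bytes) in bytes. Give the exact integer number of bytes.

257,949,696 bytes

246 × 1,048,576 = 257,949,696 bytes  (1 MiB = 2^20 bytes)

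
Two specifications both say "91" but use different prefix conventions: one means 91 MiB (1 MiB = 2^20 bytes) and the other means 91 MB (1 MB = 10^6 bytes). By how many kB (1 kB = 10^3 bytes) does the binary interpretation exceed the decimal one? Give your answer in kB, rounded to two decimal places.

4,420.42 kB

91 MiB = 91 × 1,048,576 = 95,420,416 bytes
91 MB = 91 × 1,000,000 = 91,000,000 bytes
difference = 4,420,416 bytes
4,420,416 / 1,000 = 4,420.42 kB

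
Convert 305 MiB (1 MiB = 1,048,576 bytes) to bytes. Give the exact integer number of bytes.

305 × 1,048,576 = 319,815,680 bytes  (1 MiB = 2^20 bytes)

319,815,680 bytes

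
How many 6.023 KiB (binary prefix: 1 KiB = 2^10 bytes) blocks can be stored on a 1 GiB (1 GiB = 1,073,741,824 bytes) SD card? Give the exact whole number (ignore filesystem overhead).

Capacity: 1 GiB = 1,073,741,824 bytes
Per item: 6.023 KiB = 6,167.552 bytes
⌊1,073,741,824 / 6,167.552⌋ = 174,095

174,095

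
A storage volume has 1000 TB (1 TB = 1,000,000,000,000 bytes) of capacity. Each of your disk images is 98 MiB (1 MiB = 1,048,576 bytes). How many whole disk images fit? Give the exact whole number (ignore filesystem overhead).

Capacity: 1000 TB = 1,000,000,000,000,000 bytes
Per item: 98 MiB = 102,760,448 bytes
⌊1,000,000,000,000,000 / 102,760,448⌋ = 9,731,370

9,731,370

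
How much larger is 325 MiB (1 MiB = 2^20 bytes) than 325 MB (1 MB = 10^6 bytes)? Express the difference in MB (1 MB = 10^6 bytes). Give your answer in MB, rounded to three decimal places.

15.787 MB

325 MiB = 325 × 1,048,576 = 340,787,200 bytes
325 MB = 325 × 1,000,000 = 325,000,000 bytes
difference = 15,787,200 bytes
15,787,200 / 1,000,000 = 15.787 MB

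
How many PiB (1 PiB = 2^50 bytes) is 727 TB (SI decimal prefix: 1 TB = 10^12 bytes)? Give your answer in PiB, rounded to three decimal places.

727 TB = 727 × 10^12 bytes = 727,000,000,000,000 bytes
1 PiB = 1,125,899,906,842,624 bytes
727,000,000,000,000 / 1,125,899,906,842,624 = 0.646 PiB

0.646 PiB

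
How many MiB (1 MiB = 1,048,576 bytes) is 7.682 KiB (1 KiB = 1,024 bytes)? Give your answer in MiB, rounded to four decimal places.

0.0075 MiB

7.682 KiB × 1,024 bytes/KiB = 7,866.368 bytes
1 MiB = 1,048,576 bytes
7,866.368 / 1,048,576 = 0.0075 MiB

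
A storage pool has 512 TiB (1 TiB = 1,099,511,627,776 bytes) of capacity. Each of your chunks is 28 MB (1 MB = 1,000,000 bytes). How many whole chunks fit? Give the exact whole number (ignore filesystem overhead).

20,105,355

Capacity: 512 TiB = 562,949,953,421,312 bytes
Per item: 28 MB = 28,000,000 bytes
⌊562,949,953,421,312 / 28,000,000⌋ = 20,105,355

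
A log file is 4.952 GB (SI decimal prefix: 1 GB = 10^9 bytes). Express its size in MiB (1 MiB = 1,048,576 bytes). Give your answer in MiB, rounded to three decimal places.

4,722.595 MiB

4.952 GB × 1,000,000,000 bytes/GB = 4,952,000,000 bytes
1 MiB = 1,048,576 bytes
4,952,000,000 / 1,048,576 = 4,722.595 MiB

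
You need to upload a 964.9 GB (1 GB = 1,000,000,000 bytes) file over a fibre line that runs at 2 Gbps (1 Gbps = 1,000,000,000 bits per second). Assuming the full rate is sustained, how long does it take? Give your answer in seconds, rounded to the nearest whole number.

964.9 GB = 964,900,000,000 bytes = 7,719,200,000,000 bits
2 Gbps = 2,000,000,000 bits/s
time = 7,719,200,000,000 / 2,000,000,000 = 3,860 s

3,860 seconds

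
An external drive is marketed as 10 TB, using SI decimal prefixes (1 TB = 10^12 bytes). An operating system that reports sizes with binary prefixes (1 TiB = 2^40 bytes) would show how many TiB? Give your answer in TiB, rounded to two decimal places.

10 TB × 1,000,000,000,000 bytes/TB = 10,000,000,000,000 bytes
1 TiB = 1,099,511,627,776 bytes
10,000,000,000,000 / 1,099,511,627,776 = 9.09 TiB

9.09 TiB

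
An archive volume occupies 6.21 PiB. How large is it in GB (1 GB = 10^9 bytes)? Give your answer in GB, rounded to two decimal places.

6,991,838.42 GB

6.21 PiB = 6.21 × 2^50 bytes = 6,991,838,421,492,695.04 bytes
1 GB = 1,000,000,000 bytes
6,991,838,421,492,695.04 / 1,000,000,000 = 6,991,838.42 GB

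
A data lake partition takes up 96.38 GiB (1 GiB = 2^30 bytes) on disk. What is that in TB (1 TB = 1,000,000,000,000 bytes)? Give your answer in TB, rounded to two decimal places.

96.38 GiB × 1,073,741,824 bytes/GiB = 103,487,236,997.12 bytes
1 TB = 10^12 bytes = 1,000,000,000,000 bytes
103,487,236,997.12 / 1,000,000,000,000 = 0.10 TB

0.10 TB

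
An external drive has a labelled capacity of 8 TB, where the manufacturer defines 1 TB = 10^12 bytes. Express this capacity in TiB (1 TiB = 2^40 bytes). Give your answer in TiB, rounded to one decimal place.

7.3 TiB

8 TB = 8 × 10^12 bytes = 8,000,000,000,000 bytes
1 TiB = 1,099,511,627,776 bytes
8,000,000,000,000 / 1,099,511,627,776 = 7.3 TiB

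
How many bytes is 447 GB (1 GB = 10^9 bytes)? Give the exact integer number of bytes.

447 × 1,000,000,000 = 447,000,000,000 bytes  (1 GB = 10^9 bytes)

447,000,000,000 bytes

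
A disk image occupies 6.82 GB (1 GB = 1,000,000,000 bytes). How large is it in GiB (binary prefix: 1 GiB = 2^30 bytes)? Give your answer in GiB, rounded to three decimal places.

6.82 GB = 6.82 × 10^9 bytes = 6,820,000,000 bytes
1 GiB = 2^30 bytes = 1,073,741,824 bytes
6,820,000,000 / 1,073,741,824 = 6.352 GiB

6.352 GiB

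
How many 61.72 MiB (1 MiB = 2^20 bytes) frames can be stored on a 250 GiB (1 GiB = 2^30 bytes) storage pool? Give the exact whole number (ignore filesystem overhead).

Capacity: 250 GiB = 268,435,456,000 bytes
Per item: 61.72 MiB = 64,718,110.72 bytes
⌊268,435,456,000 / 64,718,110.72⌋ = 4,147

4,147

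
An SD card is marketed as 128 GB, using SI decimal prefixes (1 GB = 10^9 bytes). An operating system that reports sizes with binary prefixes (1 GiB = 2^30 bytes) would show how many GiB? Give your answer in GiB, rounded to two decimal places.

119.21 GiB

128 GB × 1,000,000,000 bytes/GB = 128,000,000,000 bytes
1 GiB = 2^30 bytes = 1,073,741,824 bytes
128,000,000,000 / 1,073,741,824 = 119.21 GiB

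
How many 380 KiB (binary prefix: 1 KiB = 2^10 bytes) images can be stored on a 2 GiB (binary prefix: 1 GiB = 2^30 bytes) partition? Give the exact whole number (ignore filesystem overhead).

Capacity: 2 GiB = 2,147,483,648 bytes
Per item: 380 KiB = 389,120 bytes
⌊2,147,483,648 / 389,120⌋ = 5,518

5,518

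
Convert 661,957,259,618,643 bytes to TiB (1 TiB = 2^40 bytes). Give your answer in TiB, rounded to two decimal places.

602.05 TiB

661,957,259,618,643 bytes given.
1 TiB = 2^40 bytes = 1,099,511,627,776 bytes
661,957,259,618,643 / 1,099,511,627,776 = 602.05 TiB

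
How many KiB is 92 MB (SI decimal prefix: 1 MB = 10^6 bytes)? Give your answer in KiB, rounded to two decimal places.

92 MB = 92 × 10^6 bytes = 92,000,000 bytes
1 KiB = 2^10 bytes = 1,024 bytes
92,000,000 / 1,024 = 89,843.75 KiB

89,843.75 KiB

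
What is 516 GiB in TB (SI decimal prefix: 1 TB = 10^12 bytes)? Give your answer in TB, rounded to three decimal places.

0.554 TB

516 GiB = 516 × 2^30 bytes = 554,050,781,184 bytes
1 TB = 1,000,000,000,000 bytes
554,050,781,184 / 1,000,000,000,000 = 0.554 TB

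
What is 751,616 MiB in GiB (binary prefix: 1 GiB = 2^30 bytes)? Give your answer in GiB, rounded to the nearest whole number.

734 GiB

751,616 MiB = 751,616 × 2^20 bytes = 788,126,498,816 bytes
1 GiB = 1,073,741,824 bytes
788,126,498,816 / 1,073,741,824 = 734 GiB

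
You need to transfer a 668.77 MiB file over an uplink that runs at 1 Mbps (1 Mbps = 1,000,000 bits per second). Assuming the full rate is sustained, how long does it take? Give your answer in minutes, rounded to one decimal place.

93.5 minutes

668.77 MiB = 701,256,171.52 bytes = 5,610,049,372.16 bits
1 Mbps = 1,000,000 bits/s
time = 5,610,049,372.16 / 1,000,000 = 5,610.05 s
5,610.05 s / 60 = 93.5 minutes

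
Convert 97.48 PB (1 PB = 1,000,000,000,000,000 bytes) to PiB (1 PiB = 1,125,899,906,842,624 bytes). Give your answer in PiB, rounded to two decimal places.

86.58 PiB

97.48 PB × 1,000,000,000,000,000 bytes/PB = 97,480,000,000,000,000 bytes
1 PiB = 1,125,899,906,842,624 bytes
97,480,000,000,000,000 / 1,125,899,906,842,624 = 86.58 PiB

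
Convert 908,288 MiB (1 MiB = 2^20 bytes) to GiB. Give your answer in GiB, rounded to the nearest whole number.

887 GiB

908,288 MiB = 908,288 × 2^20 bytes = 952,408,997,888 bytes
1 GiB = 2^30 bytes = 1,073,741,824 bytes
952,408,997,888 / 1,073,741,824 = 887 GiB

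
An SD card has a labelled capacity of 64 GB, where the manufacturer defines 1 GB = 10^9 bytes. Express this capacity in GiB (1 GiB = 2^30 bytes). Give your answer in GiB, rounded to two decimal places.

64 GB × 1,000,000,000 bytes/GB = 64,000,000,000 bytes
1 GiB = 2^30 bytes = 1,073,741,824 bytes
64,000,000,000 / 1,073,741,824 = 59.60 GiB

59.60 GiB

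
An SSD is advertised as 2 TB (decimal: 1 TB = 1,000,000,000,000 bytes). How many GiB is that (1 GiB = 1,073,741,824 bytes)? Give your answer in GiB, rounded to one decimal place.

2 TB × 1,000,000,000,000 bytes/TB = 2,000,000,000,000 bytes
1 GiB = 1,073,741,824 bytes
2,000,000,000,000 / 1,073,741,824 = 1,862.6 GiB

1,862.6 GiB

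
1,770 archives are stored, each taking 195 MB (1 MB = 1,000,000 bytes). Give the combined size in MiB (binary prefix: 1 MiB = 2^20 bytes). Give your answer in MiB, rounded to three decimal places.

329,160.690 MiB

Total = 1,770 × 195 MB = 345,150 MB
= 345,150 × 1,000,000 bytes = 345,150,000,000 bytes
1 MiB = 1,048,576 bytes
345,150,000,000 / 1,048,576 = 329,160.690 MiB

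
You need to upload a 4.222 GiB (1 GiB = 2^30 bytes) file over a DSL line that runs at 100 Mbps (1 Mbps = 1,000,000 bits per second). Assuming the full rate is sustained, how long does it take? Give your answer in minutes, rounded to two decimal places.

6.04 minutes

4.222 GiB = 4,533,337,980.928 bytes = 36,266,703,847.424 bits
100 Mbps = 100,000,000 bits/s
time = 36,266,703,847.424 / 100,000,000 = 362.667 s
362.667 s / 60 = 6.04 minutes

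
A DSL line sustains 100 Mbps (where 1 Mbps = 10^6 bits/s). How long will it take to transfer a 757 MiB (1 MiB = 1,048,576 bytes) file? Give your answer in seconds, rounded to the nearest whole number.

64 seconds

757 MiB = 793,772,032 bytes = 6,350,176,256 bits
100 Mbps = 100,000,000 bits/s
time = 6,350,176,256 / 100,000,000 = 64 s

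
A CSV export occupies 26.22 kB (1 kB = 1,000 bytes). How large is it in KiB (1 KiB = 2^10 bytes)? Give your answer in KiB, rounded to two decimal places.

25.61 KiB

26.22 kB = 26.22 × 10^3 bytes = 26,220 bytes
1 KiB = 2^10 bytes = 1,024 bytes
26,220 / 1,024 = 25.61 KiB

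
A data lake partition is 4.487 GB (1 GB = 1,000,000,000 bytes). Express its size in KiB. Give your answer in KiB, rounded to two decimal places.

4,381,835.94 KiB

4.487 GB = 4.487 × 10^9 bytes = 4,487,000,000 bytes
1 KiB = 2^10 bytes = 1,024 bytes
4,487,000,000 / 1,024 = 4,381,835.94 KiB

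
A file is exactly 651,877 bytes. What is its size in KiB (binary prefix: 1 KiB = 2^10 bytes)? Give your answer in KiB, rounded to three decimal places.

651,877 bytes given.
1 KiB = 1,024 bytes
651,877 / 1,024 = 636.599 KiB

636.599 KiB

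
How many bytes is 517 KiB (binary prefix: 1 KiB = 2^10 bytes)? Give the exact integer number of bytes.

517 × 1,024 = 529,408 bytes  (1 KiB = 2^10 bytes)

529,408 bytes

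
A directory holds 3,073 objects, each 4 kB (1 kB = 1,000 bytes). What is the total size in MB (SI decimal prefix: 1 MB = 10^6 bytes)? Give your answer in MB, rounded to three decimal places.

Total = 3,073 × 4 kB = 12,292 kB
= 12,292 × 1,000 bytes = 12,292,000 bytes
1 MB = 1,000,000 bytes
12,292,000 / 1,000,000 = 12.292 MB

12.292 MB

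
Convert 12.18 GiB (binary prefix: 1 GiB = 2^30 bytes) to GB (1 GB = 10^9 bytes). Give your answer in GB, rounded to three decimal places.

13.078 GB

12.18 GiB = 12.18 × 2^30 bytes = 13,078,175,416.32 bytes
1 GB = 1,000,000,000 bytes
13,078,175,416.32 / 1,000,000,000 = 13.078 GB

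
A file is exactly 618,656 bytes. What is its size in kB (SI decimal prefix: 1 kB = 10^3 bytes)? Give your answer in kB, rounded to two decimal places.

618,656 bytes given.
1 kB = 1,000 bytes
618,656 / 1,000 = 618.66 kB

618.66 kB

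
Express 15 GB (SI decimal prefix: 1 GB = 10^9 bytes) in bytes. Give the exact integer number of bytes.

15,000,000,000 bytes

15 × 1,000,000,000 = 15,000,000,000 bytes  (1 GB = 10^9 bytes)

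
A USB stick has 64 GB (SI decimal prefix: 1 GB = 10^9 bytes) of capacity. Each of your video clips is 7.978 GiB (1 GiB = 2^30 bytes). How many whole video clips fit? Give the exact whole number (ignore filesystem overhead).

Capacity: 64 GB = 64,000,000,000 bytes
Per item: 7.978 GiB = 8,566,312,271.872 bytes
⌊64,000,000,000 / 8,566,312,271.872⌋ = 7

7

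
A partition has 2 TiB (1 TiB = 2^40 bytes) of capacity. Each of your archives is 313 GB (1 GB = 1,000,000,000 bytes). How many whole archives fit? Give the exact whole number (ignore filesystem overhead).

Capacity: 2 TiB = 2,199,023,255,552 bytes
Per item: 313 GB = 313,000,000,000 bytes
⌊2,199,023,255,552 / 313,000,000,000⌋ = 7

7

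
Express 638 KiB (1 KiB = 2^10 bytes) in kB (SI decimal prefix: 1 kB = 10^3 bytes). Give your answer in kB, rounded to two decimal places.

638 KiB = 638 × 2^10 bytes = 653,312 bytes
1 kB = 1,000 bytes
653,312 / 1,000 = 653.31 kB

653.31 kB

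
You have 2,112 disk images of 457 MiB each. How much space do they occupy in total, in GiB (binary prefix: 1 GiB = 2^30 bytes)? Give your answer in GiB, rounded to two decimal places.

942.56 GiB

Total = 2,112 × 457 MiB = 965,184 MiB
= 965,184 × 1,048,576 bytes = 1,012,068,777,984 bytes
1 GiB = 1,073,741,824 bytes
1,012,068,777,984 / 1,073,741,824 = 942.56 GiB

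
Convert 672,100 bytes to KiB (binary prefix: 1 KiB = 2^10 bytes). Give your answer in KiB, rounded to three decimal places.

656.348 KiB

672,100 bytes given.
1 KiB = 1,024 bytes
672,100 / 1,024 = 656.348 KiB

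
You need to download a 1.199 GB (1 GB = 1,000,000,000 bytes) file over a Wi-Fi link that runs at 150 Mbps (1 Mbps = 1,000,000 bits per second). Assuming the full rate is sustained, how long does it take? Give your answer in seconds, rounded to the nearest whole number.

1.199 GB = 1,199,000,000 bytes = 9,592,000,000 bits
150 Mbps = 150,000,000 bits/s
time = 9,592,000,000 / 150,000,000 = 64 s

64 seconds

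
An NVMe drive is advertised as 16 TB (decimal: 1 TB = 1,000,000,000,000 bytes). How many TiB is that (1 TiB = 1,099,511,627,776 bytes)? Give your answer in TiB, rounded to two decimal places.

16 TB = 16 × 10^12 bytes = 16,000,000,000,000 bytes
1 TiB = 2^40 bytes = 1,099,511,627,776 bytes
16,000,000,000,000 / 1,099,511,627,776 = 14.55 TiB

14.55 TiB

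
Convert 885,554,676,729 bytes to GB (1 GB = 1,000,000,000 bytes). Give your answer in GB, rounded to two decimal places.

885,554,676,729 bytes given.
1 GB = 1,000,000,000 bytes
885,554,676,729 / 1,000,000,000 = 885.55 GB

885.55 GB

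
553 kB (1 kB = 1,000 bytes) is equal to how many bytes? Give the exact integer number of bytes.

553 × 1,000 = 553,000 bytes  (1 kB = 10^3 bytes)

553,000 bytes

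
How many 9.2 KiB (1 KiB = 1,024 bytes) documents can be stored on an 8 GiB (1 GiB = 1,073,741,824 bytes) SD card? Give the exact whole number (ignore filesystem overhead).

Capacity: 8 GiB = 8,589,934,592 bytes
Per item: 9.2 KiB = 9,420.8 bytes
⌊8,589,934,592 / 9,420.8⌋ = 911,805

911,805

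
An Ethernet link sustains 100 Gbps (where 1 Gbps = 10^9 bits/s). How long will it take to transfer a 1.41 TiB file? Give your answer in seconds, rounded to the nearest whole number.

1.41 TiB = 1,550,311,395,164.16 bytes = 12,402,491,161,313.28 bits
100 Gbps = 100,000,000,000 bits/s
time = 12,402,491,161,313.28 / 100,000,000,000 = 124 s

124 seconds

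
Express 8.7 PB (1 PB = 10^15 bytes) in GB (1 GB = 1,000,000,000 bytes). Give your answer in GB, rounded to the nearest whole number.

8,700,000 GB

8.7 PB × 1,000,000,000,000,000 bytes/PB = 8,700,000,000,000,000 bytes
1 GB = 1,000,000,000 bytes
8,700,000,000,000,000 / 1,000,000,000 = 8,700,000 GB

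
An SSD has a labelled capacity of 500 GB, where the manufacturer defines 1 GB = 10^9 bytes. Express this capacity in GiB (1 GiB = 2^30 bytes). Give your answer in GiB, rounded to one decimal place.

500 GB × 1,000,000,000 bytes/GB = 500,000,000,000 bytes
1 GiB = 1,073,741,824 bytes
500,000,000,000 / 1,073,741,824 = 465.7 GiB

465.7 GiB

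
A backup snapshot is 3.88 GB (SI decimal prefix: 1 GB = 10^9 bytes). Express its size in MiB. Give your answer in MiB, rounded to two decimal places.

3,700.26 MiB

3.88 GB = 3.88 × 10^9 bytes = 3,880,000,000 bytes
1 MiB = 1,048,576 bytes
3,880,000,000 / 1,048,576 = 3,700.26 MiB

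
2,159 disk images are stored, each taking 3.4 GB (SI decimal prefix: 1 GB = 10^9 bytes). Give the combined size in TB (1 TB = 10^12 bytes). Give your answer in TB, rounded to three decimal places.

Total = 2,159 × 3.4 GB = 7340.6 GB
= 7340.6 × 1,000,000,000 bytes = 7,340,600,000,000 bytes
1 TB = 1,000,000,000,000 bytes
7,340,600,000,000 / 1,000,000,000,000 = 7.341 TB

7.341 TB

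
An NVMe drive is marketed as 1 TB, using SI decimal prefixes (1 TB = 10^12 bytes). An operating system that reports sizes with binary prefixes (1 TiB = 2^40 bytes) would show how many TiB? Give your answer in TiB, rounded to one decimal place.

0.9 TiB

1 TB = 1 × 10^12 bytes = 1,000,000,000,000 bytes
1 TiB = 2^40 bytes = 1,099,511,627,776 bytes
1,000,000,000,000 / 1,099,511,627,776 = 0.9 TiB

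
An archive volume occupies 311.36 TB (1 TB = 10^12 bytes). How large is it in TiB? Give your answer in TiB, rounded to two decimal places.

311.36 TB × 1,000,000,000,000 bytes/TB = 311,360,000,000,000 bytes
1 TiB = 1,099,511,627,776 bytes
311,360,000,000,000 / 1,099,511,627,776 = 283.18 TiB

283.18 TiB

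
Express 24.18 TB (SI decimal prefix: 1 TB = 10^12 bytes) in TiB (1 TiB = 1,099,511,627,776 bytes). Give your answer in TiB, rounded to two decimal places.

21.99 TiB

24.18 TB = 24.18 × 10^12 bytes = 24,180,000,000,000 bytes
1 TiB = 1,099,511,627,776 bytes
24,180,000,000,000 / 1,099,511,627,776 = 21.99 TiB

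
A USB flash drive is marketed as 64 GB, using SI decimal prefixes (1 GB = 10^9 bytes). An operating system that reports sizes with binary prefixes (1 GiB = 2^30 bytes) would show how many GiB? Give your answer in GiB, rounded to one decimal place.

64 GB = 64 × 10^9 bytes = 64,000,000,000 bytes
1 GiB = 2^30 bytes = 1,073,741,824 bytes
64,000,000,000 / 1,073,741,824 = 59.6 GiB

59.6 GiB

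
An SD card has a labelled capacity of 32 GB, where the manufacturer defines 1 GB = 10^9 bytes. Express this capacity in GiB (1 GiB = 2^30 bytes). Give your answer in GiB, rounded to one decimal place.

29.8 GiB

32 GB × 1,000,000,000 bytes/GB = 32,000,000,000 bytes
1 GiB = 1,073,741,824 bytes
32,000,000,000 / 1,073,741,824 = 29.8 GiB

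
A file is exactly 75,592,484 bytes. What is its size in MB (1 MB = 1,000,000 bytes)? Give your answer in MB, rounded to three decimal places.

75,592,484 bytes given.
1 MB = 10^6 bytes = 1,000,000 bytes
75,592,484 / 1,000,000 = 75.592 MB

75.592 MB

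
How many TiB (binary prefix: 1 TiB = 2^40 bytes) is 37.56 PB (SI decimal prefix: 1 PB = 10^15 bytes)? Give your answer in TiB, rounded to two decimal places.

34,160.62 TiB

37.56 PB × 1,000,000,000,000,000 bytes/PB = 37,560,000,000,000,000 bytes
1 TiB = 2^40 bytes = 1,099,511,627,776 bytes
37,560,000,000,000,000 / 1,099,511,627,776 = 34,160.62 TiB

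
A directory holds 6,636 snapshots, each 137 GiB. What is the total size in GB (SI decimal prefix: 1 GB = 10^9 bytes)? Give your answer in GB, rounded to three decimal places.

976,173.052 GB

Total = 6,636 × 137 GiB = 909,132 GiB
= 909,132 × 1,073,741,824 bytes = 976,173,051,936,768 bytes
1 GB = 1,000,000,000 bytes
976,173,051,936,768 / 1,000,000,000 = 976,173.052 GB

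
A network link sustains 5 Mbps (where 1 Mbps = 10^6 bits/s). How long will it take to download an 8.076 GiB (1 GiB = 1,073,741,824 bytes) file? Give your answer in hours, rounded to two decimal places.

8.076 GiB = 8,671,538,970.624 bytes = 69,372,311,764.992 bits
5 Mbps = 5,000,000 bits/s
time = 69,372,311,764.992 / 5,000,000 = 13,874.4624 s
13,874.4624 s / 3600 = 3.85 hours

3.85 hours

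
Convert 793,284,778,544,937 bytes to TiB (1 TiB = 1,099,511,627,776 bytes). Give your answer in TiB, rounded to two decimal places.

793,284,778,544,937 bytes given.
1 TiB = 1,099,511,627,776 bytes
793,284,778,544,937 / 1,099,511,627,776 = 721.49 TiB

721.49 TiB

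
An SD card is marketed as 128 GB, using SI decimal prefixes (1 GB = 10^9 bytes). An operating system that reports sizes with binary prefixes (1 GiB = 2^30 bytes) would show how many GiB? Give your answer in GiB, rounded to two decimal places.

128 GB = 128 × 10^9 bytes = 128,000,000,000 bytes
1 GiB = 2^30 bytes = 1,073,741,824 bytes
128,000,000,000 / 1,073,741,824 = 119.21 GiB

119.21 GiB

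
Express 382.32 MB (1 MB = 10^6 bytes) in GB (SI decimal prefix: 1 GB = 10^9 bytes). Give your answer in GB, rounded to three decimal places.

0.382 GB

382.32 MB × 1,000,000 bytes/MB = 382,320,000 bytes
1 GB = 10^9 bytes = 1,000,000,000 bytes
382,320,000 / 1,000,000,000 = 0.382 GB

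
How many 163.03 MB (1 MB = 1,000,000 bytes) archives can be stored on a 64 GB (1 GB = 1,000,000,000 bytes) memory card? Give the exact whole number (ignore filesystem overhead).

392

Capacity: 64 GB = 64,000,000,000 bytes
Per item: 163.03 MB = 163,030,000 bytes
⌊64,000,000,000 / 163,030,000⌋ = 392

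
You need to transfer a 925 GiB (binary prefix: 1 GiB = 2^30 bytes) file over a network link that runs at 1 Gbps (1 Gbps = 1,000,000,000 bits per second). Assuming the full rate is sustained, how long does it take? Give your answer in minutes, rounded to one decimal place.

925 GiB = 993,211,187,200 bytes = 7,945,689,497,600 bits
1 Gbps = 1,000,000,000 bits/s
time = 7,945,689,497,600 / 1,000,000,000 = 7,945.69 s
7,945.69 s / 60 = 132.4 minutes

132.4 minutes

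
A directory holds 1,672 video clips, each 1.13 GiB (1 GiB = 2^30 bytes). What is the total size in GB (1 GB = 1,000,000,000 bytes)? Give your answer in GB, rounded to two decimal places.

Total = 1,672 × 1.13 GiB = 1889.36 GiB
= 1889.36 × 1,073,741,824 bytes = 2,028,684,852,592.64 bytes
1 GB = 1,000,000,000 bytes
2,028,684,852,592.64 / 1,000,000,000 = 2,028.68 GB

2,028.68 GB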